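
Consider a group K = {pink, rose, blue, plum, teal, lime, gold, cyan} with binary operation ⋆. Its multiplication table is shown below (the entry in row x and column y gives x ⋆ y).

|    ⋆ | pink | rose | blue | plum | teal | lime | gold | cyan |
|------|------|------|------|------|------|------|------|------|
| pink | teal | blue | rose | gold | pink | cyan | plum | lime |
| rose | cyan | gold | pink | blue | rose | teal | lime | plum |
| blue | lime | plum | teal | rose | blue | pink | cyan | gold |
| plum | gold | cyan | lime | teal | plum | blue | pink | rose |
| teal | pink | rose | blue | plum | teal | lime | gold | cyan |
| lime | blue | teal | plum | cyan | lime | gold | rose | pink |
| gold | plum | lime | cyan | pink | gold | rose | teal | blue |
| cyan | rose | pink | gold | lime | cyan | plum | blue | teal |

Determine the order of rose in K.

4

The identity element is teal (its row matches the header).
rose^1 = rose
rose^2 = rose ⋆ rose = gold
rose^3 = gold ⋆ rose = lime
rose^4 = lime ⋆ rose = teal
The first power of rose equal to the identity is rose^4, so ord(rose) = 4.
(Structurally, K here is isomorphic to the dihedral group D_4.)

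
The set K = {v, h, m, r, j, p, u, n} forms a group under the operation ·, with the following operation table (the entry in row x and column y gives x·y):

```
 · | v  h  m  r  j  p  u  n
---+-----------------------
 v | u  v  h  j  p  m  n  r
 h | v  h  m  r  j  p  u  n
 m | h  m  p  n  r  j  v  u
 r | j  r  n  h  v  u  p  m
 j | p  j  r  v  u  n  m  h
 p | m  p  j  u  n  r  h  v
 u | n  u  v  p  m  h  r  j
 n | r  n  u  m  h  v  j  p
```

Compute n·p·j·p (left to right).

n·p = v
v·j = p
p·p = r
(Structurally, K here is isomorphic to the cyclic group Z_8.)

r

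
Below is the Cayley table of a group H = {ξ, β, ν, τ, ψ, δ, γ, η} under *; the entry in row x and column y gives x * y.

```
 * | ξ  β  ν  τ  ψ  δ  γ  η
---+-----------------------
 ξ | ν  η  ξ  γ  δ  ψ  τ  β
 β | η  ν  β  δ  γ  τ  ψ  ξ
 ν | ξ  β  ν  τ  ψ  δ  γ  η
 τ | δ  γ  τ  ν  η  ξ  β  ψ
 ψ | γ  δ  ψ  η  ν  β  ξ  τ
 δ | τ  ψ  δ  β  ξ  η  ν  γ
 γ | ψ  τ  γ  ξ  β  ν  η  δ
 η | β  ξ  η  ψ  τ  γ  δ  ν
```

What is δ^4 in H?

δ^1 = δ
δ^2 = δ * δ = η
δ^3 = η * δ = γ
δ^4 = γ * δ = ν

ν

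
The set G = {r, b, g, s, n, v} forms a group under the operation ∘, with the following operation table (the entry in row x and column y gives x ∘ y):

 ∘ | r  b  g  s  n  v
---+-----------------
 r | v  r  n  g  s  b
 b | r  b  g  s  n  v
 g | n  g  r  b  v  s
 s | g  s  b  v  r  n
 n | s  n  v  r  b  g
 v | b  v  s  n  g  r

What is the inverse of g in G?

First locate the identity: row b matches the header, so b is the identity.
Scan row g for b: g ∘ s = b. Hence g^(-1) = s.

s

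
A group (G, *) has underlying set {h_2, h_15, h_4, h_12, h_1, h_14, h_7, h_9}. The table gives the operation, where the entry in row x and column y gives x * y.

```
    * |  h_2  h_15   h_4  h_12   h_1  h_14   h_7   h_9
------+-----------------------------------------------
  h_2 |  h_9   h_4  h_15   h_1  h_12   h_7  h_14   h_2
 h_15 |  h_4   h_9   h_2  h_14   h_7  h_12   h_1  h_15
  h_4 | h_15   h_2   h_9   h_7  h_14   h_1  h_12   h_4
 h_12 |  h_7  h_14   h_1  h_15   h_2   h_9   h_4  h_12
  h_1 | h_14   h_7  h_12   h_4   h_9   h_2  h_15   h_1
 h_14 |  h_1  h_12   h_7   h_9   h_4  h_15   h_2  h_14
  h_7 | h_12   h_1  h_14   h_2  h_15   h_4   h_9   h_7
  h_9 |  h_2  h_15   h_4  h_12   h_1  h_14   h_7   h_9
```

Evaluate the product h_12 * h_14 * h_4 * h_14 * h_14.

h_12 * h_14 = h_9
h_9 * h_4 = h_4
h_4 * h_14 = h_1
h_1 * h_14 = h_2
(Structurally, G here is isomorphic to the dihedral group D_4.)

h_2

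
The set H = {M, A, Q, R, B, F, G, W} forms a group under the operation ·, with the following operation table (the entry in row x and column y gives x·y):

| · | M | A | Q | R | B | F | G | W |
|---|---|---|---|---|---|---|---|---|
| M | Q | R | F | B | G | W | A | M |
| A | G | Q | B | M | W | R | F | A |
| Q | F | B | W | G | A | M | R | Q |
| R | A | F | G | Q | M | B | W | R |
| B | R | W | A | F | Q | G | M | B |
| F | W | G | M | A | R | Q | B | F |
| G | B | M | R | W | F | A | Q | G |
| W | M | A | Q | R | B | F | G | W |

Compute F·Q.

Read row F, column Q: F·Q = M.
(Structurally, H here is isomorphic to the quaternion group Q_8.)

M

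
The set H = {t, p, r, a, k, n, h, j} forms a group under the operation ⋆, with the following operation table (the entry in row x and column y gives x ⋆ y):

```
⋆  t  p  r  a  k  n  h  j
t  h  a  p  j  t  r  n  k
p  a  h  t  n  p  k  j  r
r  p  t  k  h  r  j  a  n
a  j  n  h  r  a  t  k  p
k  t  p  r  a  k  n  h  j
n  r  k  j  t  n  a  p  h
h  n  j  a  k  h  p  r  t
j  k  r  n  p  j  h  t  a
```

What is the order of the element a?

The identity element is k (its row matches the header).
a^1 = a
a^2 = a ⋆ a = r
a^3 = r ⋆ a = h
a^4 = h ⋆ a = k
The first power of a equal to the identity is a^4, so ord(a) = 4.
(Structurally, H here is isomorphic to the cyclic group Z_8.)

4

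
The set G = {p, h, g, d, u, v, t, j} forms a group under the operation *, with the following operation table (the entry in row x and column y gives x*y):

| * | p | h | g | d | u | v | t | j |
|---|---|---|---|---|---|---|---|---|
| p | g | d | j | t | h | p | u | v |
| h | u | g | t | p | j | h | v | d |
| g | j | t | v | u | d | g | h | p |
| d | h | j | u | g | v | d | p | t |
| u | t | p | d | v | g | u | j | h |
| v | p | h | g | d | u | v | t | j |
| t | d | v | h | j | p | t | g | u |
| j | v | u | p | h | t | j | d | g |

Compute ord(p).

4

The identity element is v (its row matches the header).
p^1 = p
p^2 = p*p = g
p^3 = g*p = j
p^4 = j*p = v
The first power of p equal to the identity is p^4, so ord(p) = 4.
(Structurally, G here is isomorphic to the quaternion group Q_8.)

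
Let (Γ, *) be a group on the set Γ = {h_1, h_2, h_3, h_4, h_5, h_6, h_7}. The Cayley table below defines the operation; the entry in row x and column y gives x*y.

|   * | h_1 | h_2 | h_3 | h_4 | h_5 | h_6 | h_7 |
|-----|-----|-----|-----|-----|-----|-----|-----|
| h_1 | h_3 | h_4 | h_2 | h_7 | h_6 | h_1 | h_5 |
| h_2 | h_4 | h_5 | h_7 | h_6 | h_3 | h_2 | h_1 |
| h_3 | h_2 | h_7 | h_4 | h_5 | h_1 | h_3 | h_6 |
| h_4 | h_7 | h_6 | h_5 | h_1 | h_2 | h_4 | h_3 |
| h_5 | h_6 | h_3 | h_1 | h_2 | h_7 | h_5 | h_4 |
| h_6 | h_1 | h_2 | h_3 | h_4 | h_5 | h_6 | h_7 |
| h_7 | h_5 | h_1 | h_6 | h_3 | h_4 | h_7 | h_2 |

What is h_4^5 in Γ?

h_4^1 = h_4
h_4^2 = h_4*h_4 = h_1
h_4^3 = h_1*h_4 = h_7
h_4^4 = h_7*h_4 = h_3
h_4^5 = h_3*h_4 = h_5

h_5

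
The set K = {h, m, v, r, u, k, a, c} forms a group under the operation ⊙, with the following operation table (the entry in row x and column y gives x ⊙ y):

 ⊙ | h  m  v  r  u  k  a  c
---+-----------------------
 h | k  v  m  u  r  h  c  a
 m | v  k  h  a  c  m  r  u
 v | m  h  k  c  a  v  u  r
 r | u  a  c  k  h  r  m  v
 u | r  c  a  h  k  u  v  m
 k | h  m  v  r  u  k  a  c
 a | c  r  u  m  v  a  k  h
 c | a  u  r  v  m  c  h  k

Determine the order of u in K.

The identity element is k (its row matches the header).
u^1 = u
u^2 = u ⊙ u = k
The first power of u equal to the identity is u^2, so ord(u) = 2.

2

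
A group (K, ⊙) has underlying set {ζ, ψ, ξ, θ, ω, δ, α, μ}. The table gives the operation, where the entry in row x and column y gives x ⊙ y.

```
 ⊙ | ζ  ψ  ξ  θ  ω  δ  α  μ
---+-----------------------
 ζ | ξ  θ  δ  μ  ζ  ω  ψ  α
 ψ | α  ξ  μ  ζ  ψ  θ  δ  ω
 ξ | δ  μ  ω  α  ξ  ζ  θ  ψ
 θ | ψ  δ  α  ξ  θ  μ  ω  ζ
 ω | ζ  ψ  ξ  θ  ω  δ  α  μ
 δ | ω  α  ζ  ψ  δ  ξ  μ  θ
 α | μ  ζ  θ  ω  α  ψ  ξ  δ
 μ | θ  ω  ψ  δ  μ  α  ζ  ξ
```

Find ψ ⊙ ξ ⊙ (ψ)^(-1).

The identity is ω. In row ψ, the entry ω sits in column μ, so ψ^(-1) = μ.
ψ ⊙ ξ = μ
μ ⊙ μ = ξ

ξ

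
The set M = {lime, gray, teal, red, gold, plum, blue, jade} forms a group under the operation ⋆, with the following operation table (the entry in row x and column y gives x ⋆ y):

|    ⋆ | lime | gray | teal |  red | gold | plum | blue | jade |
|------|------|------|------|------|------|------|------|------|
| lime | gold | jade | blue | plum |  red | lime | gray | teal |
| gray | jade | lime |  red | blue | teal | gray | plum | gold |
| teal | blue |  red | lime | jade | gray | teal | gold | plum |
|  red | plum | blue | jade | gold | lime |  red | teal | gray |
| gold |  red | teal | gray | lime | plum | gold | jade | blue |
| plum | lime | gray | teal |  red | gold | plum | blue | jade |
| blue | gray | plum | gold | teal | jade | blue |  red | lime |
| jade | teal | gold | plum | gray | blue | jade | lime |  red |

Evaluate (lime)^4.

plum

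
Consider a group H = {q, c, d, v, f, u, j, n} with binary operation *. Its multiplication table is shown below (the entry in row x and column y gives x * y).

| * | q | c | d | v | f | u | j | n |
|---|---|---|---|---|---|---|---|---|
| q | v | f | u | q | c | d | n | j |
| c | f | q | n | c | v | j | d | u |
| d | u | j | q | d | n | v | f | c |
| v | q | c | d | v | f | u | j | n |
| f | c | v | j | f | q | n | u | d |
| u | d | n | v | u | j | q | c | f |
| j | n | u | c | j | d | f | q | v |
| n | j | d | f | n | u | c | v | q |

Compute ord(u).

4

The identity element is v (its row matches the header).
u^1 = u
u^2 = u * u = q
u^3 = q * u = d
u^4 = d * u = v
The first power of u equal to the identity is u^4, so ord(u) = 4.
(Structurally, H here is isomorphic to the quaternion group Q_8.)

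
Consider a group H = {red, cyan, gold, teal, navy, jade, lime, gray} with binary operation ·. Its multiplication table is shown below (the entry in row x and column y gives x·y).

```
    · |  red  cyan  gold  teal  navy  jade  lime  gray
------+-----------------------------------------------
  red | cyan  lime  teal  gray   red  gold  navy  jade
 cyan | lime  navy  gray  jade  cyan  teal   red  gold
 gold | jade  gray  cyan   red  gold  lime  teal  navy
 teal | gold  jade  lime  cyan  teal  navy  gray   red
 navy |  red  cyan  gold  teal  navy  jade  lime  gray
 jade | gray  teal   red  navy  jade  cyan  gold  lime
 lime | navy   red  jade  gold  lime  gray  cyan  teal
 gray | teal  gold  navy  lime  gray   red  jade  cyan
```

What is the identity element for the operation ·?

The identity e satisfies e·x = x for all x, so its row in the table reproduces the column headers.
Row navy reads: red, cyan, gold, teal, navy, jade, lime, gray — exactly the header order. So navy is the identity.

navy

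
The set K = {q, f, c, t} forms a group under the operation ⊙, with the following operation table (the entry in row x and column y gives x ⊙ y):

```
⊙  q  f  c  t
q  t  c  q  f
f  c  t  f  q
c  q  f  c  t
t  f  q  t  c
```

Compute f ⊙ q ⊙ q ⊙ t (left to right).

f ⊙ q = c
c ⊙ q = q
q ⊙ t = f

f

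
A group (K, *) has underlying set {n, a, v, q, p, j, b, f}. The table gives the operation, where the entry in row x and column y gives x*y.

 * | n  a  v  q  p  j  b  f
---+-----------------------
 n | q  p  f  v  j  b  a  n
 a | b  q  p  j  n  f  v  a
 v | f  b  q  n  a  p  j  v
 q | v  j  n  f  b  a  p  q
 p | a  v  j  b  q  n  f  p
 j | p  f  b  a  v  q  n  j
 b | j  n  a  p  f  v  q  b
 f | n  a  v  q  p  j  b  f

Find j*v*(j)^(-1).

n

The identity is f. In row j, the entry f sits in column a, so j^(-1) = a.
j*v = b
b*a = n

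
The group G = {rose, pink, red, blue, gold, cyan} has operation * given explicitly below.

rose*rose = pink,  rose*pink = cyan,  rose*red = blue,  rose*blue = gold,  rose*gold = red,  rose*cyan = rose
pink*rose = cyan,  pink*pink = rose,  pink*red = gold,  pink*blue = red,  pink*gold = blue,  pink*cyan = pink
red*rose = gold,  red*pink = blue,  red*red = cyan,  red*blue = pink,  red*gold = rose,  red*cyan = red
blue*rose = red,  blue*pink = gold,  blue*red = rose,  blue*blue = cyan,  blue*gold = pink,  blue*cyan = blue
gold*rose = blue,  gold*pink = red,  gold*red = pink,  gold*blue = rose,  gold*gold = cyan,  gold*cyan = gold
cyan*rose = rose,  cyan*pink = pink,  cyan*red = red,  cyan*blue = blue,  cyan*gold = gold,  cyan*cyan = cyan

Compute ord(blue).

The identity element is cyan (its row matches the header).
blue^1 = blue
blue^2 = blue * blue = cyan
The first power of blue equal to the identity is blue^2, so ord(blue) = 2.

2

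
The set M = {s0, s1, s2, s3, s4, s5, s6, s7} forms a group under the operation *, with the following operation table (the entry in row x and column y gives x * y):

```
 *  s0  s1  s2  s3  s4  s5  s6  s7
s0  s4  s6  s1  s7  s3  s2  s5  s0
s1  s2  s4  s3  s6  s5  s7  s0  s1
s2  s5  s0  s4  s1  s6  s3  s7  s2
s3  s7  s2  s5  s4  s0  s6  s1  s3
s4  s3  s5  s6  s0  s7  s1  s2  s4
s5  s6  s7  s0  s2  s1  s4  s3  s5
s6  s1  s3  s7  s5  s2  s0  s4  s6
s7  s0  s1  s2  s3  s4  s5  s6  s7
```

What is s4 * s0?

Read row s4, column s0: s4 * s0 = s3.
(Structurally, M here is isomorphic to the quaternion group Q_8.)

s3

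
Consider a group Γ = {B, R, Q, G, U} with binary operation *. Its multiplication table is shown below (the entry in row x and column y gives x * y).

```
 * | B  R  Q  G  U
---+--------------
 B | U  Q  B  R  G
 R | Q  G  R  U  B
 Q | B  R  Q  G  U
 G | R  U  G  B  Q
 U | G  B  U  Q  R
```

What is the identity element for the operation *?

Q

The identity e satisfies e * x = x for all x, so its row in the table reproduces the column headers.
Row Q reads: B, R, Q, G, U — exactly the header order. So Q is the identity.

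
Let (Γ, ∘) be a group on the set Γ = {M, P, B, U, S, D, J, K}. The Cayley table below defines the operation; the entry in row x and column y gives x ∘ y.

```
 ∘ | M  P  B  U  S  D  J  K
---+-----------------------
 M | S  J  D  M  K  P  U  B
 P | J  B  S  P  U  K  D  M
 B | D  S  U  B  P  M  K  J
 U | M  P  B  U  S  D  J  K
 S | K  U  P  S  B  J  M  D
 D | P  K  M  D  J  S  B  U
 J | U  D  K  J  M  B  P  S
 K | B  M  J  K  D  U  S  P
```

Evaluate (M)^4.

M^1 = M
M^2 = M ∘ M = S
M^3 = S ∘ M = K
M^4 = K ∘ M = B

B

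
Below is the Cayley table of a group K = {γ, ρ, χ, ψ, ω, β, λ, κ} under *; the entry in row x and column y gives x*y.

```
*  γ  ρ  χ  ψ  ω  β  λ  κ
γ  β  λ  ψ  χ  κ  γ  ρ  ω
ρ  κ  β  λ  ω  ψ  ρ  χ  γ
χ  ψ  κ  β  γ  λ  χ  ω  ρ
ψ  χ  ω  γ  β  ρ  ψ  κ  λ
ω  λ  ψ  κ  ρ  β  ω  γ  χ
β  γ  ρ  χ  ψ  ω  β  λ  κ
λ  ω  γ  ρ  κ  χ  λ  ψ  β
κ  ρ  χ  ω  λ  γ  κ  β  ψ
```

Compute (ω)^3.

ω

ω^1 = ω
ω^2 = ω*ω = β
ω^3 = β*ω = ω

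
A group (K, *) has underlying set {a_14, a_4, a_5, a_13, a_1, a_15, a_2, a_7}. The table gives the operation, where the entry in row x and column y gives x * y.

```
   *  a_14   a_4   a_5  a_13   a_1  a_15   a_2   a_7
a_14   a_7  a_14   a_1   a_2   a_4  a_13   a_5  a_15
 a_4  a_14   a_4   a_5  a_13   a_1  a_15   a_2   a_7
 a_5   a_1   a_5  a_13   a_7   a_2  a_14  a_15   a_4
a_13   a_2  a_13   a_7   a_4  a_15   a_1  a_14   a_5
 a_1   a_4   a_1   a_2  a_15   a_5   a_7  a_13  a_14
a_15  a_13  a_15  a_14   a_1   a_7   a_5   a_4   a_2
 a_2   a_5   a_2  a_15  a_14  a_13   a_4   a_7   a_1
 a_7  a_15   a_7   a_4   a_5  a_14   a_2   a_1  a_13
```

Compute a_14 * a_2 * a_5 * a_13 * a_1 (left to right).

a_14 * a_2 = a_5
a_5 * a_5 = a_13
a_13 * a_13 = a_4
a_4 * a_1 = a_1
(Structurally, K here is isomorphic to the cyclic group Z_8.)

a_1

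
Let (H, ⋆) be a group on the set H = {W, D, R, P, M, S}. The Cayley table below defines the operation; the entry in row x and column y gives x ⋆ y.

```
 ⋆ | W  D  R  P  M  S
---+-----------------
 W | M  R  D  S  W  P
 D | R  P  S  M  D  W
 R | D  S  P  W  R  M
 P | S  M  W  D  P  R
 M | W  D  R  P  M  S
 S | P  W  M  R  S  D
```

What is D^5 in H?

D^1 = D
D^2 = D ⋆ D = P
D^3 = P ⋆ D = M
D^4 = M ⋆ D = D
D^5 = D ⋆ D = P
(Structurally, H here is isomorphic to the cyclic group Z_6.)

P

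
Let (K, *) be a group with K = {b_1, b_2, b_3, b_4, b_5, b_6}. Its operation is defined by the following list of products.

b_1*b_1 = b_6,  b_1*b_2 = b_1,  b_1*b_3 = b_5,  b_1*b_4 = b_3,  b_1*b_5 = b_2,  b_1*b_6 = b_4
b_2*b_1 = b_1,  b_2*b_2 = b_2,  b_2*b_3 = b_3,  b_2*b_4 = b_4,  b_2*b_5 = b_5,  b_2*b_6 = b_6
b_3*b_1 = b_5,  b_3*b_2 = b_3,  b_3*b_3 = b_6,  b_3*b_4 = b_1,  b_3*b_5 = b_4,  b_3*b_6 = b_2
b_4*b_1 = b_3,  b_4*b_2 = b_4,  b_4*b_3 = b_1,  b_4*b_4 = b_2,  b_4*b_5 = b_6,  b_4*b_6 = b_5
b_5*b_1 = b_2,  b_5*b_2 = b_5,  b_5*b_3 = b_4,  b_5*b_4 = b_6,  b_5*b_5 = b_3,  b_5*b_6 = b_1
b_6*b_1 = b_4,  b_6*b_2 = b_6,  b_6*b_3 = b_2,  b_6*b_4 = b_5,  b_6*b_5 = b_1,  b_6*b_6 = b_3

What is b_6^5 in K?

b_6^1 = b_6
b_6^2 = b_6*b_6 = b_3
b_6^3 = b_3*b_6 = b_2
b_6^4 = b_2*b_6 = b_6
b_6^5 = b_6*b_6 = b_3

b_3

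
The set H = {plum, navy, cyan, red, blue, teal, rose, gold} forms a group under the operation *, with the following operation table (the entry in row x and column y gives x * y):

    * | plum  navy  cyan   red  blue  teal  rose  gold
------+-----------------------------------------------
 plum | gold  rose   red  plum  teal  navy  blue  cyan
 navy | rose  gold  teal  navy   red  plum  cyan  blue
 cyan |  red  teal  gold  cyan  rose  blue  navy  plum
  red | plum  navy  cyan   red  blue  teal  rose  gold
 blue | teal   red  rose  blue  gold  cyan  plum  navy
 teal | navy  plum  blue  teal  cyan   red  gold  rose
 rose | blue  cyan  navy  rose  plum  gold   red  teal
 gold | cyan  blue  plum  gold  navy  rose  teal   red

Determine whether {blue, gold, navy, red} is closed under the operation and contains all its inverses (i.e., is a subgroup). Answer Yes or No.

Yes

{blue, gold, navy, red} contains the identity red.
Checking products: every product of two elements of {blue, gold, navy, red} (read from the table) lies in {blue, gold, navy, red}, so the set is closed.
In a finite group, a nonempty closed subset is a subgroup. So {blue, gold, navy, red} ≤ H.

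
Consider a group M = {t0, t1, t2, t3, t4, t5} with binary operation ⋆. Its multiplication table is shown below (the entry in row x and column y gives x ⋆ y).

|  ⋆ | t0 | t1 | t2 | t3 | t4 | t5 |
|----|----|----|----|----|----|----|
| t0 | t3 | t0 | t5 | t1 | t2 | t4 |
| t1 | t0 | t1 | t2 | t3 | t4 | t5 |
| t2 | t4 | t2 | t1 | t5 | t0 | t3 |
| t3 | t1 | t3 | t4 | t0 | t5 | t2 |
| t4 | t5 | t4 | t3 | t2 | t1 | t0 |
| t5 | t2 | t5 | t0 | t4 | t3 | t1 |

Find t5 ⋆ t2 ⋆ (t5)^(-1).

The identity is t1. In row t5, the entry t1 sits in column t5, so t5^(-1) = t5.
t5 ⋆ t2 = t0
t0 ⋆ t5 = t4

t4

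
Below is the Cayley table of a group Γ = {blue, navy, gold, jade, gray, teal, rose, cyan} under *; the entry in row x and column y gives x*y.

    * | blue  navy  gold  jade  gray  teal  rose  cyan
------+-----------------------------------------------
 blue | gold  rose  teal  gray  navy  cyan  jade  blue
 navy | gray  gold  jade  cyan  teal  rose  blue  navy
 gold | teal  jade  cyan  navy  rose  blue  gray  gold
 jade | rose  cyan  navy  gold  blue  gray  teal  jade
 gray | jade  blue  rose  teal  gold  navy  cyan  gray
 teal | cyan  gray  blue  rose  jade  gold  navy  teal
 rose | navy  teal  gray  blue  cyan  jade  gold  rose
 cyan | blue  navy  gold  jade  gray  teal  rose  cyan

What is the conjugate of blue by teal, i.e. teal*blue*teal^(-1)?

The identity is cyan. In row teal, the entry cyan sits in column blue, so teal^(-1) = blue.
teal*blue = cyan
cyan*blue = blue
(Structurally, Γ here is isomorphic to the quaternion group Q_8.)

blue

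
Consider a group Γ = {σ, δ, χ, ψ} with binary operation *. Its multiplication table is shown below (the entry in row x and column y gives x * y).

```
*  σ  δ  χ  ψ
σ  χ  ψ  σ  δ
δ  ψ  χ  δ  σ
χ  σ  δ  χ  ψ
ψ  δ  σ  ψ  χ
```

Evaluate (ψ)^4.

ψ^1 = ψ
ψ^2 = ψ * ψ = χ
ψ^3 = χ * ψ = ψ
ψ^4 = ψ * ψ = χ
(Structurally, Γ here is isomorphic to the Klein four-group V_4.)

χ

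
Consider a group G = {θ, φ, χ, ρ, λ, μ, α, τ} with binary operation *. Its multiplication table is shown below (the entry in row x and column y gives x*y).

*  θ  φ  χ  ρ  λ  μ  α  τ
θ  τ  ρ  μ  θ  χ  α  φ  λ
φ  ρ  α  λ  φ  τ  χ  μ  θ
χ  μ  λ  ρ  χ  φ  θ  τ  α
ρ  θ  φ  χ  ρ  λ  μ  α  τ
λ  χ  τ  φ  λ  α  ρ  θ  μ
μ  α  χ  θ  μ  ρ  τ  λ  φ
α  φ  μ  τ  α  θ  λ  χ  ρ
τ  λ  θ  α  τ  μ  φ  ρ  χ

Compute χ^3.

χ^1 = χ
χ^2 = χ*χ = ρ
χ^3 = ρ*χ = χ

χ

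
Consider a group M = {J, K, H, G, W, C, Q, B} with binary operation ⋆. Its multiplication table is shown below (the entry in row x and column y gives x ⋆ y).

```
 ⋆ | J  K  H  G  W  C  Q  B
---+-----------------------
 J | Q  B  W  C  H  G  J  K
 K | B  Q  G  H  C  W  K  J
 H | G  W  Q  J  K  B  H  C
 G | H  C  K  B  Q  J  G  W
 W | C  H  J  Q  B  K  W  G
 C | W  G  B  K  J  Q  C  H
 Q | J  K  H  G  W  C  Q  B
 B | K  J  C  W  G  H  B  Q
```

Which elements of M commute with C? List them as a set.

{B, C, H, Q}

Compare row C with column C entry by entry.
B ⋆ C = H = C ⋆ B, so B commutes with C.
G ⋆ C = J but C ⋆ G = K, so G does not.
Collecting the elements that commute with C: C(C) = {B, C, H, Q}.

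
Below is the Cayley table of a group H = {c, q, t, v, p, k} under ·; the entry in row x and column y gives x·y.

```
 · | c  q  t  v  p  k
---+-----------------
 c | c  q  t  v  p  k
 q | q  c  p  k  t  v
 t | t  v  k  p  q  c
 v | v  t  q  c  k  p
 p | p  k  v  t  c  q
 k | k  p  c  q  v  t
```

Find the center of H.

An element z is central iff its row equals its column in the table.
For q: q·t = p ≠ v = t·q, so q ∉ Z.
Checking each element this way leaves Z(H) = {c}.

{c}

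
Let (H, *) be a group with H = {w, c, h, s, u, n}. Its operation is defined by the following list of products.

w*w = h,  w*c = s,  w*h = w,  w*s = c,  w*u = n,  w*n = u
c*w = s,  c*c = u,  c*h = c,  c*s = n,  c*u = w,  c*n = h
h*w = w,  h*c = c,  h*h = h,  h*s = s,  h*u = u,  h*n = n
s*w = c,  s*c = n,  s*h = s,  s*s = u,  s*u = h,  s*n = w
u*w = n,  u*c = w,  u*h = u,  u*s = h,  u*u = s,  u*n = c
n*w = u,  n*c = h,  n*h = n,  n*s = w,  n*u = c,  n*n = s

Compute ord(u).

3

The identity element is h (its row matches the header).
u^1 = u
u^2 = u * u = s
u^3 = s * u = h
The first power of u equal to the identity is u^3, so ord(u) = 3.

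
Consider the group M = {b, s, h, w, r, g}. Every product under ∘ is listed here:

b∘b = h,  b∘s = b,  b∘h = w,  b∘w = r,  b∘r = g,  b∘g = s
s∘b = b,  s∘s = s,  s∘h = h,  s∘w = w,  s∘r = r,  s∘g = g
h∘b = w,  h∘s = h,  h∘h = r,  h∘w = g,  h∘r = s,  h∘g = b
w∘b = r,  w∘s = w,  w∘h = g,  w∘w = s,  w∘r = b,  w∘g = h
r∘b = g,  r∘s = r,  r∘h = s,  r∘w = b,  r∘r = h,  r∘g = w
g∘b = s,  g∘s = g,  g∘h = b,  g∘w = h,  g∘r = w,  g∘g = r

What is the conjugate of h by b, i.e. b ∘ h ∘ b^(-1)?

The identity is s. In row b, the entry s sits in column g, so b^(-1) = g.
b ∘ h = w
w ∘ g = h

h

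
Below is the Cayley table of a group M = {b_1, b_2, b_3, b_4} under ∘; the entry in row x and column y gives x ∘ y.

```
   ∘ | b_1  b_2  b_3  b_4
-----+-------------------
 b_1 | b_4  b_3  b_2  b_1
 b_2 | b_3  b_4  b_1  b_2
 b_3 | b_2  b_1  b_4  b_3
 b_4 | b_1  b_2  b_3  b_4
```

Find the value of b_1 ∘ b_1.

Read row b_1, column b_1: b_1 ∘ b_1 = b_4.

b_4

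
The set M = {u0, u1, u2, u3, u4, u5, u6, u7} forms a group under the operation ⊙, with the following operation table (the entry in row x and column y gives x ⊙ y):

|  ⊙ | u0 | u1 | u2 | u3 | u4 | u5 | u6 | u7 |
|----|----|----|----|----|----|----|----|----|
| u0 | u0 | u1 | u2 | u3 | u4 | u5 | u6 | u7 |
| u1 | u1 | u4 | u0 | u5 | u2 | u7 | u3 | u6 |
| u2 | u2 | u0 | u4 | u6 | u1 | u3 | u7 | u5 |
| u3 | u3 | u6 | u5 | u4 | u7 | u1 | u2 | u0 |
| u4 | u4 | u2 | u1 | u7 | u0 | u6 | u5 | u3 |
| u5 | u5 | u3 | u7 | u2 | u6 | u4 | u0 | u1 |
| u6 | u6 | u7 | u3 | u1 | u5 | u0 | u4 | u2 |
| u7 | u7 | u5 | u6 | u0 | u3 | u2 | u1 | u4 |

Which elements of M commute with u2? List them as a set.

{u0, u1, u2, u4}

Compare row u2 with column u2 entry by entry.
u1 ⊙ u2 = u0 = u2 ⊙ u1, so u1 commutes with u2.
u6 ⊙ u2 = u3 but u2 ⊙ u6 = u7, so u6 does not.
Collecting the elements that commute with u2: C(u2) = {u0, u1, u2, u4}.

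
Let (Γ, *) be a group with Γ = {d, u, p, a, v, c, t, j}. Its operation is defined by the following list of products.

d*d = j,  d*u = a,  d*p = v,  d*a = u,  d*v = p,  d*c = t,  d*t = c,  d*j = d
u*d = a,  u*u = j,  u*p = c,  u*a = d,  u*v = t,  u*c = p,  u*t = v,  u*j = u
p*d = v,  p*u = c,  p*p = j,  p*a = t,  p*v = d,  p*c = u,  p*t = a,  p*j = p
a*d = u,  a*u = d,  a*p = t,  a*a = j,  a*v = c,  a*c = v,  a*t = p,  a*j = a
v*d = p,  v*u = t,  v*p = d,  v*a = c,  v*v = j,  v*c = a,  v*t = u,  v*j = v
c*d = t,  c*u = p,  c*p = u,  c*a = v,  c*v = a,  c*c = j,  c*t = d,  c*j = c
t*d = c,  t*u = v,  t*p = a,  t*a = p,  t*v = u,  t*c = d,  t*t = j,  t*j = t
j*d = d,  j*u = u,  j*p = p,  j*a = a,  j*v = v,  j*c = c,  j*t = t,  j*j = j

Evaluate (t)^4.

t^1 = t
t^2 = t * t = j
t^3 = j * t = t
t^4 = t * t = j

j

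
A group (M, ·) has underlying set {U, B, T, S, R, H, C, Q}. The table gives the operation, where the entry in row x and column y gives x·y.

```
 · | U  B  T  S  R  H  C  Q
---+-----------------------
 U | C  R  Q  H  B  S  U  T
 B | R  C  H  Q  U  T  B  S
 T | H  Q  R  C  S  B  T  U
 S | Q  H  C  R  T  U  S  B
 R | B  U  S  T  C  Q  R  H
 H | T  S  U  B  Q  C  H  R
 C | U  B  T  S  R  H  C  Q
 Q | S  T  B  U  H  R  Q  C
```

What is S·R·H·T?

S·R = T
T·H = B
B·T = H
(Structurally, M here is isomorphic to the dihedral group D_4.)

H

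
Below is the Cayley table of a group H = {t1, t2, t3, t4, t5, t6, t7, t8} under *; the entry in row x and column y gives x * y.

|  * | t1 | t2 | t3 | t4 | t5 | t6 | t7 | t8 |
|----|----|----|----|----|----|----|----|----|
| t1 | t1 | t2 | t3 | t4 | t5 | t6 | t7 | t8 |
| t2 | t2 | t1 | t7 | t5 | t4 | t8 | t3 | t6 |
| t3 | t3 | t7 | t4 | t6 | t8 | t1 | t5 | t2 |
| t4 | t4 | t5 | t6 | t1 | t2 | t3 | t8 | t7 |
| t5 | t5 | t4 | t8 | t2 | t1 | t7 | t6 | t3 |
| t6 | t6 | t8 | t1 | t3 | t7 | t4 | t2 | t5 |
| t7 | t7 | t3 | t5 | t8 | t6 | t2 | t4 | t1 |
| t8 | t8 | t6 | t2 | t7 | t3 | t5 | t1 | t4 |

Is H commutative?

Check whether the table is symmetric across its main diagonal.
Every entry (row x, col y) equals the entry (row y, col x), so H is abelian.

Yes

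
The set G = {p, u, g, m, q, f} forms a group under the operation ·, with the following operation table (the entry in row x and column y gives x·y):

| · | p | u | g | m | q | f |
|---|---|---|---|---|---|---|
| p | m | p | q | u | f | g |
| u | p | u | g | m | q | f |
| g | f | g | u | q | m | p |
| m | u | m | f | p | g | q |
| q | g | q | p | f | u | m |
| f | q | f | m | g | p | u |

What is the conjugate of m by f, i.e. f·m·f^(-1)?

The identity is u. In row f, the entry u sits in column f, so f^(-1) = f.
f·m = g
g·f = p
(Structurally, G here is isomorphic to the symmetric group S_3.)

p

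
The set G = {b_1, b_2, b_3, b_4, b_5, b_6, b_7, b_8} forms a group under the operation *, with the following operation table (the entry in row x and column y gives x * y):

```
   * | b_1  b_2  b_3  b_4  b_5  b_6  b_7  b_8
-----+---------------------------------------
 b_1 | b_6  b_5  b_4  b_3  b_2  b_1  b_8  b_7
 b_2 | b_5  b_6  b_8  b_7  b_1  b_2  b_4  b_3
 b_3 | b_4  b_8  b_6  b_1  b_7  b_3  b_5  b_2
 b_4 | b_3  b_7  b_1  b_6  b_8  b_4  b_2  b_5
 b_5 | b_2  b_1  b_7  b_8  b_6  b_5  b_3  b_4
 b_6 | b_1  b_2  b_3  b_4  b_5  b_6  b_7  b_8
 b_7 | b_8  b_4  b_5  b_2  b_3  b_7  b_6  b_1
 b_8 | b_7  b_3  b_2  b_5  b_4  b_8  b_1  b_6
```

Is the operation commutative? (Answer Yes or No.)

Yes

Check whether the table is symmetric across its main diagonal.
Every entry (row x, col y) equals the entry (row y, col x), so G is abelian.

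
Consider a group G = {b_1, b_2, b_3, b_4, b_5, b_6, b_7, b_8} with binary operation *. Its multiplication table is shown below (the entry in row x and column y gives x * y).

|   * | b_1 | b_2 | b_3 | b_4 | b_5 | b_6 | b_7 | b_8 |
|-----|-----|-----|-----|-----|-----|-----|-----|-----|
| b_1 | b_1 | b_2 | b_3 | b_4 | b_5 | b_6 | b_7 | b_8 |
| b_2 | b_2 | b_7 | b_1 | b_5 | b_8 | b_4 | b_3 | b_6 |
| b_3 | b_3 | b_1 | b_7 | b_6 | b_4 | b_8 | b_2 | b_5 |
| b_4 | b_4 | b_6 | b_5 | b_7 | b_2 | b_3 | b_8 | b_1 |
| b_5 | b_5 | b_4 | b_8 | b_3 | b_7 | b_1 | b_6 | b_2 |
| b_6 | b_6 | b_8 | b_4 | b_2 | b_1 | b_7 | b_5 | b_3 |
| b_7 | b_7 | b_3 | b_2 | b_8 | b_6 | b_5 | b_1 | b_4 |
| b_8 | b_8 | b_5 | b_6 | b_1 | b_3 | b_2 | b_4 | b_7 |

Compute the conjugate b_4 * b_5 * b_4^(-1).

b_6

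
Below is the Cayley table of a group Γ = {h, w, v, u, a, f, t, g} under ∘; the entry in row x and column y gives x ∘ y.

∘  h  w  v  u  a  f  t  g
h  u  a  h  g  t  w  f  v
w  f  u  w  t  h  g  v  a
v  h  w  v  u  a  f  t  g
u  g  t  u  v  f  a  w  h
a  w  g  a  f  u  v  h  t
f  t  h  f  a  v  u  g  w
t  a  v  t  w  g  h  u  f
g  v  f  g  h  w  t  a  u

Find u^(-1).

u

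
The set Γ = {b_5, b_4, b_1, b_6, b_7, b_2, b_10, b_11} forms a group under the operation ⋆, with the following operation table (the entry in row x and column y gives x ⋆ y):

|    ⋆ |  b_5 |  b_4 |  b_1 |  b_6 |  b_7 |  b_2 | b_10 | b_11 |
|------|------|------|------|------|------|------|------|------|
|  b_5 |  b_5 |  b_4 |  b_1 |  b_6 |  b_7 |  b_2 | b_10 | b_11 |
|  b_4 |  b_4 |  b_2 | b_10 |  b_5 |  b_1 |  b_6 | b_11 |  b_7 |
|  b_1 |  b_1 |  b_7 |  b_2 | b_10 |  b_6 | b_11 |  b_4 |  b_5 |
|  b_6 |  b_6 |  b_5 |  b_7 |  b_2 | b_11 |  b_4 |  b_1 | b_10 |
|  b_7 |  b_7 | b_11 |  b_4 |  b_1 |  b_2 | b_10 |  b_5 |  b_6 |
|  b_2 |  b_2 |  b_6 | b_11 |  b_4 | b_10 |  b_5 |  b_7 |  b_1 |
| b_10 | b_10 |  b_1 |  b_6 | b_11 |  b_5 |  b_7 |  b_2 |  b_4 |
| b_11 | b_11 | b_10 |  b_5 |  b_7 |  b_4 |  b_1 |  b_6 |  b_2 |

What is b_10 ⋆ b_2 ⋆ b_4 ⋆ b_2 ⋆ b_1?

b_2

b_10 ⋆ b_2 = b_7
b_7 ⋆ b_4 = b_11
b_11 ⋆ b_2 = b_1
b_1 ⋆ b_1 = b_2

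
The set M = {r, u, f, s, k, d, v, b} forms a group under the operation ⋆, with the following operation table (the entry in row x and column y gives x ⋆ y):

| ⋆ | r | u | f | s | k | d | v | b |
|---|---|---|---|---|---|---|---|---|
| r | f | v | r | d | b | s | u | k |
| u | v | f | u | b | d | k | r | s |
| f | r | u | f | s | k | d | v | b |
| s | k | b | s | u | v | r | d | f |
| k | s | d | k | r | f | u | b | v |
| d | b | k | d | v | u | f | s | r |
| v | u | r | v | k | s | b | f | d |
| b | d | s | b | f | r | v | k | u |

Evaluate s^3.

b

s^1 = s
s^2 = s ⋆ s = u
s^3 = u ⋆ s = b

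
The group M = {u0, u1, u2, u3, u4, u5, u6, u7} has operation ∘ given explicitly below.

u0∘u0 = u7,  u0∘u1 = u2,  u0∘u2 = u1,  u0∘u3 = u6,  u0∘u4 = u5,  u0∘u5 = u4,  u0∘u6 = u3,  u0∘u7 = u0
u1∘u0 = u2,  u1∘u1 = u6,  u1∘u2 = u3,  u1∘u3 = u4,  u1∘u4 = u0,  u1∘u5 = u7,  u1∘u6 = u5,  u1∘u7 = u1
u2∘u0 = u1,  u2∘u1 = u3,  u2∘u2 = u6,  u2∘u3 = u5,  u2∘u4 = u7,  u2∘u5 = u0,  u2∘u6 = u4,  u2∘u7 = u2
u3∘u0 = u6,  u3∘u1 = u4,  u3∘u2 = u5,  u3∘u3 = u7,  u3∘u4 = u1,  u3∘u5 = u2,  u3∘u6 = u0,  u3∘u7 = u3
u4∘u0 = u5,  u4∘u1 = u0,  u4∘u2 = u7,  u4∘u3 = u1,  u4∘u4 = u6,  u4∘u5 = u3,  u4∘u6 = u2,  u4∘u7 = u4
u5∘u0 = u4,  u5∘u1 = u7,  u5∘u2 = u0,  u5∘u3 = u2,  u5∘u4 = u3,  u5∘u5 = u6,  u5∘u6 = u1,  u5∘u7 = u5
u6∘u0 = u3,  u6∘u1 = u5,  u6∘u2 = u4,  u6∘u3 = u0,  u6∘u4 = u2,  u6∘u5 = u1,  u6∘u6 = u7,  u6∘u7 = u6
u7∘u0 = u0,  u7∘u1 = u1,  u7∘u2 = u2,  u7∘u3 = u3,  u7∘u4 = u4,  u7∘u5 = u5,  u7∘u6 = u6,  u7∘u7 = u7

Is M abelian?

Yes

Check whether the table is symmetric across its main diagonal.
Every entry (row x, col y) equals the entry (row y, col x), so M is abelian.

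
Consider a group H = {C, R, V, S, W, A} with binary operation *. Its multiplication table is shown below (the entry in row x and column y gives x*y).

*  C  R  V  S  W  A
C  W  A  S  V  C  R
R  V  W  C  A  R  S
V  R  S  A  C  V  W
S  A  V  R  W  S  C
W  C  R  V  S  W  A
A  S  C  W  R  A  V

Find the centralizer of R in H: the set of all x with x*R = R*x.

Compare row R with column R entry by entry.
V*R = S but R*V = C, so V does not.
Collecting the elements that commute with R: C(R) = {R, W}.

{R, W}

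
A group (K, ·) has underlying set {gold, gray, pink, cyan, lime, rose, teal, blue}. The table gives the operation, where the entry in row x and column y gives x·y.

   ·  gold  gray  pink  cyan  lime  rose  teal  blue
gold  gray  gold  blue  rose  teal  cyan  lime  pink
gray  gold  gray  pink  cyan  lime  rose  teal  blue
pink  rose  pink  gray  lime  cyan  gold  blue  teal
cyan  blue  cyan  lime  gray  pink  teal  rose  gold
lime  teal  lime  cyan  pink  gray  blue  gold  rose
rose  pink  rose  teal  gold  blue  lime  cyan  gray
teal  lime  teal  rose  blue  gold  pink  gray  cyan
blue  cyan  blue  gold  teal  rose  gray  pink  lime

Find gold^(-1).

gold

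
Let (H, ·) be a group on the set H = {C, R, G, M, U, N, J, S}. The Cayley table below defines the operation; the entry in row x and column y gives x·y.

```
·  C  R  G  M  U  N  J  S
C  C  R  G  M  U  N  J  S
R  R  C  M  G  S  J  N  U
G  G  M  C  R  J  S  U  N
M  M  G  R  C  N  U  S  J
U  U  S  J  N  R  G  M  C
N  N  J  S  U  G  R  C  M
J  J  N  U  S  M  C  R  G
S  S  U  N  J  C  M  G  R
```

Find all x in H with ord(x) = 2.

Identity is C. Compute the order of each non-identity element by repeated multiplication:
  R: R → C  (order 2)
  G: G → C  (order 2)
  M: M → C  (order 2)
  U: U → R → S → C  (order 4)
  N: N → R → J → C  (order 4)
  J: J → R → N → C  (order 4)
  S: S → R → U → C  (order 4)
Elements of order 2: {G, M, R}.

{G, M, R}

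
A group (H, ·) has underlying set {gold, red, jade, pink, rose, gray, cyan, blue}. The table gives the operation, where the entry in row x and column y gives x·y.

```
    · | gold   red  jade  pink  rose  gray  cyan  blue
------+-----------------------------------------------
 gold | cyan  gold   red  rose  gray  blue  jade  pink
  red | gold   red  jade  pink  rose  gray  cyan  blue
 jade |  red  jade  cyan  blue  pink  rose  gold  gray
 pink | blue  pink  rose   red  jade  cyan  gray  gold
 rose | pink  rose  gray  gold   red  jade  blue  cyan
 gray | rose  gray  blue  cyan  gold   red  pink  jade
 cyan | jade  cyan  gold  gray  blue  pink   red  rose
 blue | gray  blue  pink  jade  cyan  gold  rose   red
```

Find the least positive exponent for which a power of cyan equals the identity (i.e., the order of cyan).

2

The identity element is red (its row matches the header).
cyan^1 = cyan
cyan^2 = cyan·cyan = red
The first power of cyan equal to the identity is cyan^2, so ord(cyan) = 2.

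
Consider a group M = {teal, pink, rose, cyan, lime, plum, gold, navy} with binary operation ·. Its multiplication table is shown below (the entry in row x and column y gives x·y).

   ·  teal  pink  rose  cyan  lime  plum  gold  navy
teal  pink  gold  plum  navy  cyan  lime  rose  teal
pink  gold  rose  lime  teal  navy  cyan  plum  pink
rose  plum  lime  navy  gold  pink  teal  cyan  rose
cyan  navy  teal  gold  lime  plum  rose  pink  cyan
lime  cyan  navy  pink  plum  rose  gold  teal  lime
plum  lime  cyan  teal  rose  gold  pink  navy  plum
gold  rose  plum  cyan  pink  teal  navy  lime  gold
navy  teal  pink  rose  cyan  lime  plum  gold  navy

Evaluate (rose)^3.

rose^1 = rose
rose^2 = rose·rose = navy
rose^3 = navy·rose = rose

rose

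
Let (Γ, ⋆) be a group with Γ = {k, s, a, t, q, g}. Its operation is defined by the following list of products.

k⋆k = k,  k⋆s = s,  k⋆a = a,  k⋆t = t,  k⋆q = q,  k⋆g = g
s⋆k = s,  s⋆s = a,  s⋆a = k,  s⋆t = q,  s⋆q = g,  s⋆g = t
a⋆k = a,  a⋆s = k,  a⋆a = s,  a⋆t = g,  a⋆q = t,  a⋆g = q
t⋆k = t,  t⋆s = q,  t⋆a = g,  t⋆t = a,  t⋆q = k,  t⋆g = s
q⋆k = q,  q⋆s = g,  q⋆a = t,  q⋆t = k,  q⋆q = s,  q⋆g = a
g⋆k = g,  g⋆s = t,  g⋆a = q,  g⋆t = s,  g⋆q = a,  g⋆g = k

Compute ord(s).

The identity element is k (its row matches the header).
s^1 = s
s^2 = s ⋆ s = a
s^3 = a ⋆ s = k
The first power of s equal to the identity is s^3, so ord(s) = 3.
(Structurally, Γ here is isomorphic to the cyclic group Z_6.)

3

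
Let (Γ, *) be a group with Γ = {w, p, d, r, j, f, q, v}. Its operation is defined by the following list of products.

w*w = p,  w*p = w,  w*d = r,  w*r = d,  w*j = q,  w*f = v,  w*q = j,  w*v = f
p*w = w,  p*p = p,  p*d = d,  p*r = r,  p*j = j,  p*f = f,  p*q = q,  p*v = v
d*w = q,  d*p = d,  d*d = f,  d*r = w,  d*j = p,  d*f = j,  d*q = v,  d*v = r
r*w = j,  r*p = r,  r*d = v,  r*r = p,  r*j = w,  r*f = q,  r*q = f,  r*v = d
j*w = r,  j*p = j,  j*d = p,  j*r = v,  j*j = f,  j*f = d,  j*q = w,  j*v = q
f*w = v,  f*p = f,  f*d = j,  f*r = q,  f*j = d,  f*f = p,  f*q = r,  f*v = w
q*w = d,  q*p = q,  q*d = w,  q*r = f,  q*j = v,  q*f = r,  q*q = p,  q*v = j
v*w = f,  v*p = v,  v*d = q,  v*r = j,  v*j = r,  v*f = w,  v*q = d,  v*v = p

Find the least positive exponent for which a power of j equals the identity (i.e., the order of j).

The identity element is p (its row matches the header).
j^1 = j
j^2 = j*j = f
j^3 = f*j = d
j^4 = d*j = p
The first power of j equal to the identity is j^4, so ord(j) = 4.

4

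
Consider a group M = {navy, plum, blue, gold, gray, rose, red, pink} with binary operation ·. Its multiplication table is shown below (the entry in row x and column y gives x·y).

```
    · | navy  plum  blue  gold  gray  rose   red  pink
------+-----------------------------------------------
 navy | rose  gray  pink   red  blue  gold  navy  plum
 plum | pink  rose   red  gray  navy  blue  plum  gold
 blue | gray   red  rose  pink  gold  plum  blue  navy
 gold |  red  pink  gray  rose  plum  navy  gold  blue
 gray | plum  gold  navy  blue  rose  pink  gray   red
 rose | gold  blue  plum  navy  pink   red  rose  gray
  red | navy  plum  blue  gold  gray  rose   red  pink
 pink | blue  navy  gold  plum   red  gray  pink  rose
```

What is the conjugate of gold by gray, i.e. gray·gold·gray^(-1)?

The identity is red. In row gray, the entry red sits in column pink, so gray^(-1) = pink.
gray·gold = blue
blue·pink = navy

navy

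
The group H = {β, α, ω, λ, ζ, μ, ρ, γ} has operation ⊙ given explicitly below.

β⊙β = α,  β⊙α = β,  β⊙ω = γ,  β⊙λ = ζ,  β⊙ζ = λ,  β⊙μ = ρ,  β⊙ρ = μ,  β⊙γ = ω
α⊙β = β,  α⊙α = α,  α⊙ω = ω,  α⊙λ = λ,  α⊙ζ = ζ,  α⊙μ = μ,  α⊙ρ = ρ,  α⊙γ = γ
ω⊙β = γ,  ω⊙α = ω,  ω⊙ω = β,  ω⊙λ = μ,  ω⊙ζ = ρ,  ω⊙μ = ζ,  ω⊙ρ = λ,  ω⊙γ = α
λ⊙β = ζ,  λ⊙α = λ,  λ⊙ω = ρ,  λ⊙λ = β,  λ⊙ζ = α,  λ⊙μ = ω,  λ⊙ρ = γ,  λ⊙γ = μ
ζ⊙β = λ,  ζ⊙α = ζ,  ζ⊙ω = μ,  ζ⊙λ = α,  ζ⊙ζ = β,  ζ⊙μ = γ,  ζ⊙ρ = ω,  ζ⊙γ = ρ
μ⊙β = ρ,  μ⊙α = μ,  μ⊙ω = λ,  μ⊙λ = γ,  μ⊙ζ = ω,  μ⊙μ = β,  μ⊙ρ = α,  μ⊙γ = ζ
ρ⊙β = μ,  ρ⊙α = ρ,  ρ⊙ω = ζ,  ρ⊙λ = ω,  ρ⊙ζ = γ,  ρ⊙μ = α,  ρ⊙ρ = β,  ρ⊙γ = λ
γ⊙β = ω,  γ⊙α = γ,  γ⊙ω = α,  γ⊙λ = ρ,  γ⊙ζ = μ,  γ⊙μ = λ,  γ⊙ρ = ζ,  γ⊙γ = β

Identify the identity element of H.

α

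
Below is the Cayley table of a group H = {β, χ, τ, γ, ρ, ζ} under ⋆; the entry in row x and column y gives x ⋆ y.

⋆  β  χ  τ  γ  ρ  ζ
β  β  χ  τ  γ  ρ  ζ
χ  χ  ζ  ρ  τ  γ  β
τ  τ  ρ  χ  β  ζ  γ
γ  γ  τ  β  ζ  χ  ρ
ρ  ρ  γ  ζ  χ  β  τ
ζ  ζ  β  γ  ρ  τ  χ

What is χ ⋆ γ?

τ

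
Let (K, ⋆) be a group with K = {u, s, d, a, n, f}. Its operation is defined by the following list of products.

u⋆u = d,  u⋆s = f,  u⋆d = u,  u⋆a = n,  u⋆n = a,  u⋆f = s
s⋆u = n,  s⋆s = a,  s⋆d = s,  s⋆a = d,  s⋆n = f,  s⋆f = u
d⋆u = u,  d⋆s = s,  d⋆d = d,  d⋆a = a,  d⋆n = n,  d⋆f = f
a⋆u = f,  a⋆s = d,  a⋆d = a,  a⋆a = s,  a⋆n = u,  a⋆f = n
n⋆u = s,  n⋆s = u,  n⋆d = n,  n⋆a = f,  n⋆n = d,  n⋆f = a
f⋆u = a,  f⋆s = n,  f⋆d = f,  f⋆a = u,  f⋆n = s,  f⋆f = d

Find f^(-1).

First locate the identity: row d matches the header, so d is the identity.
Scan row f for d: f ⋆ f = d. Hence f^(-1) = f.
(Structurally, K here is isomorphic to the symmetric group S_3.)

f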